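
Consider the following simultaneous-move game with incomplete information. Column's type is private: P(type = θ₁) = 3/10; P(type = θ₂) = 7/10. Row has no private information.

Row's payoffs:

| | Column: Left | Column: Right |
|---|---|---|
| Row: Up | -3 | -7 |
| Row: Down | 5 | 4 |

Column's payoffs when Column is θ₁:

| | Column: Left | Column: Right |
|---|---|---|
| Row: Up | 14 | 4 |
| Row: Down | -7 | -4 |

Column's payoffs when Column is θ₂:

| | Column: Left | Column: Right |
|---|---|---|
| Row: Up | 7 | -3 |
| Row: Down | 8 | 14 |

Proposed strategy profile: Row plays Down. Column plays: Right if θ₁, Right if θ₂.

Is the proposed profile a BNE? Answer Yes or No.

Yes

Row plays Down: E[Down] = 3/10·(4) + 7/10·(4) = 4; E[Up] = -7. Best-responding. ✓
Column (type θ₁), facing Down: Left gives -7, Right gives -4. Proposed Right is best. ✓
Column (type θ₂), facing Down: Left gives 8, Right gives 14. Proposed Right is best. ✓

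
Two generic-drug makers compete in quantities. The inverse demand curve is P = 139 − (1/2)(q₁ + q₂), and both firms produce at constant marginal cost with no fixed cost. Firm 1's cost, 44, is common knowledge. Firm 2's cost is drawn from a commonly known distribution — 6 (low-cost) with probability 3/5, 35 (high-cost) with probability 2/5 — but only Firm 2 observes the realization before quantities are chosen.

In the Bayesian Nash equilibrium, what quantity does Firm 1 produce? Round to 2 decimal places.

45.73

Each type of Firm 2 best-responds to q₁; Firm 1 best-responds to the expected q₂ over Firm 2's types.
Firm 2 with cost c maximizes (139 − (1/2)(q₁+q₂) − c)·q₂, giving q₂(c) = (139 − c − (1/2)q₁).
E[c₂] = 3/5·6 + 2/5·35 = 17.6
Firm 1's FOC against E[q₂] yields q₁ = (139 − 2·44 + E[c₂])/(3/2) = (139 − 88 + 17.6)/(3/2) = 45.7333.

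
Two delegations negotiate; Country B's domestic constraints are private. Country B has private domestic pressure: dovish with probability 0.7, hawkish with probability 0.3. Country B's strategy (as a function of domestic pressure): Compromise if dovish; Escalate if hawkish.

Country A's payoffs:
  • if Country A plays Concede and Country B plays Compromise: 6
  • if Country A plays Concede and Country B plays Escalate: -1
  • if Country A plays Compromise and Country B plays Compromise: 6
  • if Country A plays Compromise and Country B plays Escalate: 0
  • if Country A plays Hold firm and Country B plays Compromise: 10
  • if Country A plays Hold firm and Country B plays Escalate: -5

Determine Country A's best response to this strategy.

Hold firm

E[Concede] = 0.7·(6) + 0.3·(-1) = 3.9
E[Compromise] = 0.7·(6) + 0.3·(0) = 4.2
E[Hold firm] = 0.7·(10) + 0.3·(-5) = 5.5
Best response: Hold firm (5.5 is the largest).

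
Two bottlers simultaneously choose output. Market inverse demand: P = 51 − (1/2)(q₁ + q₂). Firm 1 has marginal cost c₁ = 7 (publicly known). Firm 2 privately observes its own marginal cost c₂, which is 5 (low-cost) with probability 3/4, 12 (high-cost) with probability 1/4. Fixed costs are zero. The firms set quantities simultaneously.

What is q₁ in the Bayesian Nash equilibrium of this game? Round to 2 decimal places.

Type-c best response for Firm 2: q₂(c) = (51 − c) − q₁/2.
Firm 1 maximizes expected profit; its first-order condition is 51 − q₁ − (1/2)E[q₂] − 7 = 0.
Substituting E[q₂] and solving: E[c₂] = 6.75, so q₁ = (51 − 2·7 + 6.75)/(3/2) = 29.1667.

29.17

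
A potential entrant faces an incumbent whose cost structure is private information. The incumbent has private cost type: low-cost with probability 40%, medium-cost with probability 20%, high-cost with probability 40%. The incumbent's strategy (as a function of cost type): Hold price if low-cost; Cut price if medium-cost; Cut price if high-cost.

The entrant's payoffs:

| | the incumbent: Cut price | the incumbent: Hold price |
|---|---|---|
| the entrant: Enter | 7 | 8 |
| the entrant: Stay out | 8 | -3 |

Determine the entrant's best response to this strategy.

E[Enter] = 0.4·(8) + 0.2·(7) + 0.4·(7) = 7.4
E[Stay out] = 0.4·(-3) + 0.2·(8) + 0.4·(8) = 3.6
Best response: Enter (7.4 is the largest).

Enter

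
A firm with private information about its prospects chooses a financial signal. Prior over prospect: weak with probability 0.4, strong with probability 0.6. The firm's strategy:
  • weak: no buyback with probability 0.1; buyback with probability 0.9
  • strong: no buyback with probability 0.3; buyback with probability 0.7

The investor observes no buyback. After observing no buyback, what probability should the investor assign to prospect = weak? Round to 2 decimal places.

P(no buyback) = 0.4·0.1 + 0.6·0.3 = 0.22
P(weak | no buyback) = (0.4·0.1) / 0.22 = 0.04 / 0.22 = 0.181818

0.18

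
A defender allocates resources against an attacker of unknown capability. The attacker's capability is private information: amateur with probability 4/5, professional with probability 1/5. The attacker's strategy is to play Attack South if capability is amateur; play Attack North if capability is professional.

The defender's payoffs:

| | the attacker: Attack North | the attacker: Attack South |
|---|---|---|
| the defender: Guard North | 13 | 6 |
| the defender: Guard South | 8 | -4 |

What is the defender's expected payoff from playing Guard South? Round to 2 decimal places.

-1.60

Take the expectation over the attacker's capability, weighting each type's action by its prior probability.
E[Guard South] = 4/5·(-4) + 1/5·8 = (-16/5) + 8/5 = -8/5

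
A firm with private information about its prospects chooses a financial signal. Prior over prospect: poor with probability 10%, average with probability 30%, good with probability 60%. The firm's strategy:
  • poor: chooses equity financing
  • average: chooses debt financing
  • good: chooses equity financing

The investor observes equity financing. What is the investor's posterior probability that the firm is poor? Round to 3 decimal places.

P(equity financing) = 0.1·1 + 0.3·0 + 0.6·1 = 0.7
P(poor | equity financing) = (0.1·1) / 0.7 = 0.1 / 0.7 = 0.142857

0.143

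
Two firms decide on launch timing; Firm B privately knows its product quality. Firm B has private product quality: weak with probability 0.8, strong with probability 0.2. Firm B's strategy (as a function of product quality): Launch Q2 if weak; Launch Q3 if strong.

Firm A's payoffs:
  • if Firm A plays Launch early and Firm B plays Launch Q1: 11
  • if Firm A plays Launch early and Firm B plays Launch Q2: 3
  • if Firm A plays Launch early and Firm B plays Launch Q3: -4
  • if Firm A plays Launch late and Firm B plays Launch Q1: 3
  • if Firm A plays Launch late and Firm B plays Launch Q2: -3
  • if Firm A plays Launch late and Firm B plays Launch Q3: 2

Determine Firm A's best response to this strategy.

Launch early

E[Launch early] = 0.8·(3) + 0.2·(-4) = 1.6
E[Launch late] = 0.8·(-3) + 0.2·(2) = -2
Best response: Launch early (1.6 is the largest).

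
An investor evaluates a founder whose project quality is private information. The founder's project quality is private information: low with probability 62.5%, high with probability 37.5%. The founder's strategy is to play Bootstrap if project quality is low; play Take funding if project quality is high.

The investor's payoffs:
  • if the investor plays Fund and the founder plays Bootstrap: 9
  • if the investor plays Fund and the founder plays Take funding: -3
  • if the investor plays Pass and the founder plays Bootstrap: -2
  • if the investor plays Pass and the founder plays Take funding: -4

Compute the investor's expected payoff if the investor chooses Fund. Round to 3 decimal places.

4.500

E[Fund] = 0.625·9 + 0.375·(-3) = 5.625 + (-1.125) = 4.5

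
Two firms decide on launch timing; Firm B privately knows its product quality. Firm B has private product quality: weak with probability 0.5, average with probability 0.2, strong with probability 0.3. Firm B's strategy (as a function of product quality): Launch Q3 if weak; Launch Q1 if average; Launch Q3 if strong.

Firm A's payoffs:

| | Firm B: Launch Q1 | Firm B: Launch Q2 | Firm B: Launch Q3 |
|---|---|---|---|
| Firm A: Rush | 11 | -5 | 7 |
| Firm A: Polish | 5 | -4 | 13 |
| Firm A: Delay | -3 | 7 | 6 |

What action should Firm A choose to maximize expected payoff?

Compute Firm A's expected payoff for each action, taking the expectation over Firm B's type.
E[Rush] = 0.5·(7) + 0.2·(11) + 0.3·(7) = 7.8
E[Polish] = 0.5·(13) + 0.2·(5) + 0.3·(13) = 11.4
E[Delay] = 0.5·(6) + 0.2·(-3) + 0.3·(6) = 4.2
Best response: Polish (11.4 is the largest).

Polish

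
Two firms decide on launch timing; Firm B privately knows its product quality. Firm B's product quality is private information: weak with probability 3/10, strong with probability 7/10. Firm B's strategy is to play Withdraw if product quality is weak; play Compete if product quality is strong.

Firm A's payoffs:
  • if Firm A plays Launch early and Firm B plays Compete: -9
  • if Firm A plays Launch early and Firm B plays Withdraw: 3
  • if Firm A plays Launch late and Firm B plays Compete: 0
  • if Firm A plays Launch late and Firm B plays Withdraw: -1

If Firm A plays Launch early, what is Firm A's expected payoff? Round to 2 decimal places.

-5.40

E[Launch early] = 3/10·3 + 7/10·(-9) = 9/10 + (-63/10) = -27/5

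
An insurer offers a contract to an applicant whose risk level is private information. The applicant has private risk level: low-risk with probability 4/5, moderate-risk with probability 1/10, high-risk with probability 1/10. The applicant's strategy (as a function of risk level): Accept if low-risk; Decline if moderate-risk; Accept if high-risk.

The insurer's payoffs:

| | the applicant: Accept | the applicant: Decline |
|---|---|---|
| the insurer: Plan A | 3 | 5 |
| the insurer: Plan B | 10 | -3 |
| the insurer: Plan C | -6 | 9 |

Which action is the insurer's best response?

Plan B

E[Plan A] = 4/5·(3) + 1/10·(5) + 1/10·(3) = 16/5
E[Plan B] = 4/5·(10) + 1/10·(-3) + 1/10·(10) = 87/10
E[Plan C] = 4/5·(-6) + 1/10·(9) + 1/10·(-6) = -9/2
Best response: Plan B (87/10 is the largest).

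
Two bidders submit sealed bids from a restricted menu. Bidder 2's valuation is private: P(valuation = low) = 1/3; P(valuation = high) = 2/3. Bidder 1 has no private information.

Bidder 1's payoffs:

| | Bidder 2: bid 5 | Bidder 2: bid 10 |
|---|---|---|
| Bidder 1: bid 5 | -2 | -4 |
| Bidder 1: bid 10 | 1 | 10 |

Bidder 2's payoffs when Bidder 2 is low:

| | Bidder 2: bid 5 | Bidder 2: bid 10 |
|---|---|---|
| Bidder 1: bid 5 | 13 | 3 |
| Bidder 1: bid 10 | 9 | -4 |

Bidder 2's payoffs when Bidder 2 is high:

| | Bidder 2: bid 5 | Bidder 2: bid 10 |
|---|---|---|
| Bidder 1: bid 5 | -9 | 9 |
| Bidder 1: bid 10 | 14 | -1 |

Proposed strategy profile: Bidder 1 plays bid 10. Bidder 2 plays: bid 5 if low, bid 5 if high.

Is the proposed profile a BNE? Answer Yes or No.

Yes

Bidder 1 plays bid 10: E[bid 10] = 1/3·(1) + 2/3·(1) = 1; E[bid 5] = -2. Best-responding. ✓
Bidder 2 (valuation low), facing bid 10: bid 5 gives 9, bid 10 gives -4. Proposed bid 5 is best. ✓
Bidder 2 (valuation high), facing bid 10: bid 5 gives 14, bid 10 gives -1. Proposed bid 5 is best. ✓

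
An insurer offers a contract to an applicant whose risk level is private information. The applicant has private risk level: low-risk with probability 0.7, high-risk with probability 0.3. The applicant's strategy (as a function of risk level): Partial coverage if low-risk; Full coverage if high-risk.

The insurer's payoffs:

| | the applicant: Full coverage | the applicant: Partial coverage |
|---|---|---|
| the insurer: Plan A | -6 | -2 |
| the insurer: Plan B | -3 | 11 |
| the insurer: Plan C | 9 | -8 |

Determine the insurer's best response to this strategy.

E[Plan A] = 0.7·(-2) + 0.3·(-6) = -3.2
E[Plan B] = 0.7·(11) + 0.3·(-3) = 6.8
E[Plan C] = 0.7·(-8) + 0.3·(9) = -2.9
Best response: Plan B (6.8 is the largest).

Plan B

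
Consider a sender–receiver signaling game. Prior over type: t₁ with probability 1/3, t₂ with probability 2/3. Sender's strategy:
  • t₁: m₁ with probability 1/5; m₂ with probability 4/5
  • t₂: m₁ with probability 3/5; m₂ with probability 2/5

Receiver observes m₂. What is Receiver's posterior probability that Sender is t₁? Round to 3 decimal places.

Apply Bayes' rule using the sender's strategy as the likelihood.
P(m₂) = (1/3)·(4/5) + (2/3)·(2/5) = 8/15
P(t₁ | m₂) = ((1/3)·(4/5)) / (8/15) = (4/15) / (8/15) = 1/2

0.500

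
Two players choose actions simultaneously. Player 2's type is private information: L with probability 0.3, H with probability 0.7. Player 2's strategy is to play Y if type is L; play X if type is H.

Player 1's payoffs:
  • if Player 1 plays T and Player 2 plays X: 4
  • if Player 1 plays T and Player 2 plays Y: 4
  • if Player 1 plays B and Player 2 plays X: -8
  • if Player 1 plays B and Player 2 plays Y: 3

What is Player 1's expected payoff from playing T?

E[T] = 0.3·4 + 0.7·4 = 1.2 + 2.8 = 4

4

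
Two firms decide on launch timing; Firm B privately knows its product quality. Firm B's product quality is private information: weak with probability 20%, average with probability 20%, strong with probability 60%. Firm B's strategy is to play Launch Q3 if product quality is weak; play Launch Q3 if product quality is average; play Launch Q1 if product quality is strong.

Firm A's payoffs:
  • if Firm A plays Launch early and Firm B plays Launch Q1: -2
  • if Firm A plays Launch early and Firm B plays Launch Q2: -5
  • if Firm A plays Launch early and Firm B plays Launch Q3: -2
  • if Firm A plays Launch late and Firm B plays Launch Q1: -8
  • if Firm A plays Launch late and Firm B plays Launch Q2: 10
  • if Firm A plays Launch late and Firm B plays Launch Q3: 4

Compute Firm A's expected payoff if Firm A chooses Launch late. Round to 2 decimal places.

-3.20

E[Launch late] = 0.2·4 + 0.2·4 + 0.6·(-8) = 0.8 + 0.8 + (-4.8) = -3.2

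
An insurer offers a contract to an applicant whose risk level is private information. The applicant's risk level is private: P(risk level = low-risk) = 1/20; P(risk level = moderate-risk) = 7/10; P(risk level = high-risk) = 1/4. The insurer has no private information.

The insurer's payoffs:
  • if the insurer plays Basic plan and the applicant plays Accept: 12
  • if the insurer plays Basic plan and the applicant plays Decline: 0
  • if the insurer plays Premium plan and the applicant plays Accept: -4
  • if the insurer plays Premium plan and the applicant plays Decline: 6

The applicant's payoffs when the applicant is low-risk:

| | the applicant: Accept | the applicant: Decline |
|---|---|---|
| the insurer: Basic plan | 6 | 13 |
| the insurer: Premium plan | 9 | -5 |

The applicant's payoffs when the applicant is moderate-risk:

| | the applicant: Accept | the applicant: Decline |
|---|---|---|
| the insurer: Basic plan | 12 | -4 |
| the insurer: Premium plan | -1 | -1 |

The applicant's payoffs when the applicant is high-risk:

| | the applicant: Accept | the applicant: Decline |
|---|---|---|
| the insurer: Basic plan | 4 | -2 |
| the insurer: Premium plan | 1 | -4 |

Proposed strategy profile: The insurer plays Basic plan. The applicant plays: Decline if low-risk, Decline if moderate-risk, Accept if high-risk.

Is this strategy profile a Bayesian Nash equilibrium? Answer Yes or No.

A profile is a BNE iff every type of every player is best-responding given beliefs about the other side.
The insurer plays Basic plan: E[Basic plan] = 1/20·(0) + 7/10·(0) + 1/4·(12) = 3; E[Premium plan] = 7/2. Not best-responding. ✗
The applicant (risk level low-risk), facing Basic plan: Accept gives 6, Decline gives 13. Proposed Decline is best. ✓
The applicant (risk level moderate-risk), facing Basic plan: Accept gives 12, Decline gives -4. Proposed Decline is not best — profitable deviation exists. ✗
The applicant (risk level high-risk), facing Basic plan: Accept gives 4, Decline gives -2. Proposed Accept is best. ✓

No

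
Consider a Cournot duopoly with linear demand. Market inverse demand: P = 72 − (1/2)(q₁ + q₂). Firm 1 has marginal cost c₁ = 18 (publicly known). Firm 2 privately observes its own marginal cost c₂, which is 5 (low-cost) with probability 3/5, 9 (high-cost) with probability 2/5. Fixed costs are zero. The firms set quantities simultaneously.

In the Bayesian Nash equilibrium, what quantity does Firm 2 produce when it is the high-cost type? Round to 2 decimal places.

48.80

Firm 2 with cost c maximizes (72 − (1/2)(q₁+q₂) − c)·q₂, giving q₂(c) = (72 − c − (1/2)q₁).
E[c₂] = 3/5·5 + 2/5·9 = 6.6
Firm 1's FOC against E[q₂] yields q₁ = (72 − 2·18 + E[c₂])/(3/2) = (72 − 36 + 6.6)/(3/2) = 28.4.
q₂(high-cost) = (72 − 9 − (1/2)·28.4) = 48.8.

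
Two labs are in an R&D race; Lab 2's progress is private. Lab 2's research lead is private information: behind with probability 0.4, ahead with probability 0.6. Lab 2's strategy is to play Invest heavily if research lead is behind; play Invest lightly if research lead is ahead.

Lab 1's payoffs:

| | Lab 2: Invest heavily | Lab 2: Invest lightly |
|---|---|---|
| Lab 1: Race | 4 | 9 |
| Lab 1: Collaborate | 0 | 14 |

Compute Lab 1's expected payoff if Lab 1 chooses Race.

Take the expectation over Lab 2's research lead, weighting each type's action by its prior probability.
E[Race] = 0.4·4 + 0.6·9 = 1.6 + 5.4 = 7

7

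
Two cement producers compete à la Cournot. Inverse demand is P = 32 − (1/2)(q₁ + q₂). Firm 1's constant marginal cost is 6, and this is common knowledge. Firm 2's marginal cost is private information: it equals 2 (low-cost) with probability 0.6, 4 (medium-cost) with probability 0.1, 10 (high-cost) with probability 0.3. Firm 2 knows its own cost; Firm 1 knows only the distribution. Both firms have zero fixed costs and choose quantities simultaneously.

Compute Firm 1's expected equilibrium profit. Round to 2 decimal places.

Each type of Firm 2 best-responds to q₁; Firm 1 best-responds to the expected q₂ over Firm 2's types.
Firm 2 with cost c maximizes (32 − (1/2)(q₁+q₂) − c)·q₂, giving q₂(c) = (32 − c − (1/2)q₁).
E[c₂] = 0.6·2 + 0.1·4 + 0.3·10 = 4.6
Firm 1's FOC against E[q₂] yields q₁ = (32 − 2·6 + E[c₂])/(3/2) = (32 − 12 + 4.6)/(3/2) = 16.4.
E[P] = 32 − (1/2)·(q₁ + E[q₂]) = 14.2; Firm 1's expected profit = (E[P] − 6)·q₁ = (14.2 − 6)·16.4 = 134.48.

134.48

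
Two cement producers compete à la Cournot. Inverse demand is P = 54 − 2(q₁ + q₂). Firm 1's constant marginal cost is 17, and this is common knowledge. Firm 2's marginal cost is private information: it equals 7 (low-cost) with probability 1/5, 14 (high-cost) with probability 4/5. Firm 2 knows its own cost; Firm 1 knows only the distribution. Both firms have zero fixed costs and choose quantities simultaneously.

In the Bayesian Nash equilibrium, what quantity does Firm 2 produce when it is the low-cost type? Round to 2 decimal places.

Firm 2 with cost c maximizes (54 − 2(q₁+q₂) − c)·q₂, giving q₂(c) = (54 − c − 2q₁)/4.
E[c₂] = 1/5·7 + 4/5·14 = 12.6
Firm 1's FOC against E[q₂] yields q₁ = (54 − 2·17 + E[c₂])/6 = (54 − 34 + 12.6)/6 = 5.43333.
q₂(low-cost) = (54 − 7 − 2·5.43333)/4 = 9.03333.

9.03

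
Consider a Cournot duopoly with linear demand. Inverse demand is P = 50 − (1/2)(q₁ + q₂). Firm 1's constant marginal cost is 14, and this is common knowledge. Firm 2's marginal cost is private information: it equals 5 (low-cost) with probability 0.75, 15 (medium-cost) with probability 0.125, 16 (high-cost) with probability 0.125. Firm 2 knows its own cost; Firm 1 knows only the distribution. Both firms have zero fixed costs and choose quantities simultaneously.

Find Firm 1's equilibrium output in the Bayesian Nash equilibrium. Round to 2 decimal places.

Type-c best response for Firm 2: q₂(c) = (50 − c) − q₁/2.
Firm 1 maximizes expected profit; its first-order condition is 50 − q₁ − (1/2)E[q₂] − 14 = 0.
Substituting E[q₂] and solving: E[c₂] = 7.625, so q₁ = (50 − 2·14 + 7.625)/(3/2) = 19.75.

19.75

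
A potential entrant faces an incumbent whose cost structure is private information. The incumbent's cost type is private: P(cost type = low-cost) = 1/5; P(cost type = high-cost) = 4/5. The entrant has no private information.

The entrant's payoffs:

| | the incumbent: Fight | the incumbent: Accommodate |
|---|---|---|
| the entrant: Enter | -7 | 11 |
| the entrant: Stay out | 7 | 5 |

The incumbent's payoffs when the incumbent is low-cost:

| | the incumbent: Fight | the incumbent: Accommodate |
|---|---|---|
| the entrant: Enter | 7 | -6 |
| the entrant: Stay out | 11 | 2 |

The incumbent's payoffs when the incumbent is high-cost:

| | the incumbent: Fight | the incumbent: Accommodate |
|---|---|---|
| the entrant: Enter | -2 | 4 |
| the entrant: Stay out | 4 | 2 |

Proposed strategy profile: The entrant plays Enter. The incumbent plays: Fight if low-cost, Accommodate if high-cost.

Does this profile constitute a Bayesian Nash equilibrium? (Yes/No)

A profile is a BNE iff every type of every player is best-responding given beliefs about the other side.
The entrant plays Enter: E[Enter] = 1/5·(-7) + 4/5·(11) = 37/5; E[Stay out] = 27/5. Best-responding. ✓
The incumbent (cost type low-cost), facing Enter: Fight gives 7, Accommodate gives -6. Proposed Fight is best. ✓
The incumbent (cost type high-cost), facing Enter: Fight gives -2, Accommodate gives 4. Proposed Accommodate is best. ✓

Yes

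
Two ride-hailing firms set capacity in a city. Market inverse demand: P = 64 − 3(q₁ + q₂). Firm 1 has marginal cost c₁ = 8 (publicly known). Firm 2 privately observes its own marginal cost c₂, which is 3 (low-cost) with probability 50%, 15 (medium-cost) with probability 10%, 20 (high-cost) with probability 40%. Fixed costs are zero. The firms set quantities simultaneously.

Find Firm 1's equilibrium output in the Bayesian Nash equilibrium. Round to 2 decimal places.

6.56

Firm 2 with cost c maximizes (64 − 3(q₁+q₂) − c)·q₂, giving q₂(c) = (64 − c − 3q₁)/6.
E[c₂] = 0.5·3 + 0.1·15 + 0.4·20 = 11
Firm 1's FOC against E[q₂] yields q₁ = (64 − 2·8 + E[c₂])/9 = (64 − 16 + 11)/9 = 6.55556.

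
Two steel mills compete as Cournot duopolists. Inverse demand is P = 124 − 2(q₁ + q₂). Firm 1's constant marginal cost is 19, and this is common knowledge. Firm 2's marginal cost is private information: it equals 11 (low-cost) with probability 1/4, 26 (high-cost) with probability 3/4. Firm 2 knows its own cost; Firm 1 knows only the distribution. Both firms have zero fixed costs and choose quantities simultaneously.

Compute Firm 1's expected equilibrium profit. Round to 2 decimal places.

651.00

Firm 2 with cost c maximizes (124 − 2(q₁+q₂) − c)·q₂, giving q₂(c) = (124 − c − 2q₁)/4.
E[c₂] = 1/4·11 + 3/4·26 = 22.25
Firm 1's FOC against E[q₂] yields q₁ = (124 − 2·19 + E[c₂])/6 = (124 − 38 + 22.25)/6 = 18.0417.
E[P] = 124 − 2·(q₁ + E[q₂]) = 55.0833; Firm 1's expected profit = (E[P] − 19)·q₁ = (55.0833 − 19)·18.0417 = 651.003.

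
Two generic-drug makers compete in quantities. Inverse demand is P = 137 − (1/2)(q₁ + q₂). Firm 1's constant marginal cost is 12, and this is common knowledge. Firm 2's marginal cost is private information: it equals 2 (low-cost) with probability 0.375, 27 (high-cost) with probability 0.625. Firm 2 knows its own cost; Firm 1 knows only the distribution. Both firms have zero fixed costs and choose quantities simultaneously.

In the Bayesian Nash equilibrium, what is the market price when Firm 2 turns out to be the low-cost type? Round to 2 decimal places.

47.73

Type-c best response for Firm 2: q₂(c) = (137 − c) − q₁/2.
Firm 1 maximizes expected profit; its first-order condition is 137 − q₁ − (1/2)E[q₂] − 12 = 0.
Substituting E[q₂] and solving: E[c₂] = 17.625, so q₁ = (137 − 2·12 + 17.625)/(3/2) = 87.0833.
q₂(low-cost) = 91.4583, so P = 137 − (1/2)·(87.0833 + 91.4583) = 47.7292.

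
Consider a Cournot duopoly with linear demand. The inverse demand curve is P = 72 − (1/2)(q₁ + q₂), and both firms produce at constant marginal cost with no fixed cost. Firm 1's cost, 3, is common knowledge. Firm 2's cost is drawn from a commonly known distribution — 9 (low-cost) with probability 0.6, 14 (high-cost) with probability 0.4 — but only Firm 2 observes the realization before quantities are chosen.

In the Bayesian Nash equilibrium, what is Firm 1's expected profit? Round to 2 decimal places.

Type-c best response for Firm 2: q₂(c) = (72 − c) − q₁/2.
Firm 1 maximizes expected profit; its first-order condition is 72 − q₁ − (1/2)E[q₂] − 3 = 0.
Substituting E[q₂] and solving: E[c₂] = 11, so q₁ = (72 − 2·3 + 11)/(3/2) = 51.3333.
E[P] = 72 − (1/2)·(q₁ + E[q₂]) = 28.6667; Firm 1's expected profit = (E[P] − 3)·q₁ = (28.6667 − 3)·51.3333 = 1317.56.

1317.56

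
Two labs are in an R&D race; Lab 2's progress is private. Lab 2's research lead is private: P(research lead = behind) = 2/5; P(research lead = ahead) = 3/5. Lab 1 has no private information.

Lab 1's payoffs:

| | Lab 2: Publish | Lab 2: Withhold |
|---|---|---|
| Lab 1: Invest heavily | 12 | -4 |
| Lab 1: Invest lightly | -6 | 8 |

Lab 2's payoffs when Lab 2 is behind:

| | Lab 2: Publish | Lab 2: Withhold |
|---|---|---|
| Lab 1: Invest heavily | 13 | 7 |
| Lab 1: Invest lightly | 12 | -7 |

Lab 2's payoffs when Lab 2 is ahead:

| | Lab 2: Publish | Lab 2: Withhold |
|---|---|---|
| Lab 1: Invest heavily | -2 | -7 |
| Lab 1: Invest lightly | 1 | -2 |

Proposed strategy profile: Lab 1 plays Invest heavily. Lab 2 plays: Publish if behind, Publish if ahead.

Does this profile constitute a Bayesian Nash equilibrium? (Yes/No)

A profile is a BNE iff every type of every player is best-responding given beliefs about the other side.
Lab 1 plays Invest heavily: E[Invest heavily] = 2/5·(12) + 3/5·(12) = 12; E[Invest lightly] = -6. Best-responding. ✓
Lab 2 (research lead behind), facing Invest heavily: Publish gives 13, Withhold gives 7. Proposed Publish is best. ✓
Lab 2 (research lead ahead), facing Invest heavily: Publish gives -2, Withhold gives -7. Proposed Publish is best. ✓

Yes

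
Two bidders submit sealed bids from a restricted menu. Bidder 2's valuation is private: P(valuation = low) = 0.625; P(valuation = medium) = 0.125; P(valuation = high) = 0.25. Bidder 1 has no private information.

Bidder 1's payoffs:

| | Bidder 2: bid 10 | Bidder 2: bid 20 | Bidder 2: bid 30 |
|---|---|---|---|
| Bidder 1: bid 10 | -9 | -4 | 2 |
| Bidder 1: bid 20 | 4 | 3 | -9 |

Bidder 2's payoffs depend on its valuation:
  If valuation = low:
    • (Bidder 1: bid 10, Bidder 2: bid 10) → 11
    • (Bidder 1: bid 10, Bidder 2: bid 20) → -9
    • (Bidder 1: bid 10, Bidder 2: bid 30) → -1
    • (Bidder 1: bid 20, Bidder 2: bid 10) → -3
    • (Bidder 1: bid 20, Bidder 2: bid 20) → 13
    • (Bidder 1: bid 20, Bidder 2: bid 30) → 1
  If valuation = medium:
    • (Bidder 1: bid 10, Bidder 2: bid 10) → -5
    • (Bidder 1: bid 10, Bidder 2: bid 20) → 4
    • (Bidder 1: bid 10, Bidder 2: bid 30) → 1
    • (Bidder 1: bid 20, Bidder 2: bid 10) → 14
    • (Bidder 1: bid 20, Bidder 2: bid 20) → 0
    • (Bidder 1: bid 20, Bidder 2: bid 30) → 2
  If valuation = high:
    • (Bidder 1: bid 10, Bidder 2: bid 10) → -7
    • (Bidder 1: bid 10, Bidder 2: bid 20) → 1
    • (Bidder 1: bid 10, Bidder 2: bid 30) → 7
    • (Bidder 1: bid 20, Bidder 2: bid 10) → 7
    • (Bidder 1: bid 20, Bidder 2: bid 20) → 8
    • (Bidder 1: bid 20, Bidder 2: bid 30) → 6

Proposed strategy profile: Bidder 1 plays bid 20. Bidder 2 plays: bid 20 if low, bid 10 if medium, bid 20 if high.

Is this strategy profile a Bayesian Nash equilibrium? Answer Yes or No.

Yes

Bidder 1 plays bid 20: E[bid 20] = 0.625·(3) + 0.125·(4) + 0.25·(3) = 3.125; E[bid 10] = -4.625. Best-responding. ✓
Bidder 2 (valuation low), facing bid 20: bid 10 gives -3, bid 20 gives 13, bid 30 gives 1. Proposed bid 20 is best. ✓
Bidder 2 (valuation medium), facing bid 20: bid 10 gives 14, bid 20 gives 0, bid 30 gives 2. Proposed bid 10 is best. ✓
Bidder 2 (valuation high), facing bid 20: bid 10 gives 7, bid 20 gives 8, bid 30 gives 6. Proposed bid 20 is best. ✓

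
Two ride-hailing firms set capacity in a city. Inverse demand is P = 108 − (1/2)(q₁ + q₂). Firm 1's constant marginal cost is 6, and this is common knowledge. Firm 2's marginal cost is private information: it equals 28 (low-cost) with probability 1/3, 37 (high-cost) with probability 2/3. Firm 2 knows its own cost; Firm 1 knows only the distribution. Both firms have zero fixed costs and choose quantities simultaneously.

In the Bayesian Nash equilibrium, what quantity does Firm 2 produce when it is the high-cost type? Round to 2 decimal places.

27.67

Each type of Firm 2 best-responds to q₁; Firm 1 best-responds to the expected q₂ over Firm 2's types.
Firm 2 with cost c maximizes (108 − (1/2)(q₁+q₂) − c)·q₂, giving q₂(c) = (108 − c − (1/2)q₁).
E[c₂] = 1/3·28 + 2/3·37 = 34
Firm 1's FOC against E[q₂] yields q₁ = (108 − 2·6 + E[c₂])/(3/2) = (108 − 12 + 34)/(3/2) = 86.6667.
q₂(high-cost) = (108 − 37 − (1/2)·86.6667) = 27.6667.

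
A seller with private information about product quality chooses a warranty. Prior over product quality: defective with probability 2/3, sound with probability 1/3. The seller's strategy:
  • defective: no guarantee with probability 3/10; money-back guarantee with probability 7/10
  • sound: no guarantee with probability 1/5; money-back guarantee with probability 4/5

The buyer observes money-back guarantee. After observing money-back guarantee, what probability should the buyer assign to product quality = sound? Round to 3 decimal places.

0.364

P(money-back guarantee) = (2/3)·(7/10) + (1/3)·(4/5) = 11/15
P(sound | money-back guarantee) = ((1/3)·(4/5)) / (11/15) = (4/15) / (11/15) = 4/11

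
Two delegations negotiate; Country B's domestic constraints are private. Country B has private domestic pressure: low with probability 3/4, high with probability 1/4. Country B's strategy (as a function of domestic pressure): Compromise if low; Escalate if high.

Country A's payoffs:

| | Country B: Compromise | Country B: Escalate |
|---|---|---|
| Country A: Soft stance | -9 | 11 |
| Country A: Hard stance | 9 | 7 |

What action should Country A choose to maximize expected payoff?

Hard stance

E[Soft stance] = 3/4·(-9) + 1/4·(11) = -4
E[Hard stance] = 3/4·(9) + 1/4·(7) = 17/2
Best response: Hard stance (17/2 is the largest).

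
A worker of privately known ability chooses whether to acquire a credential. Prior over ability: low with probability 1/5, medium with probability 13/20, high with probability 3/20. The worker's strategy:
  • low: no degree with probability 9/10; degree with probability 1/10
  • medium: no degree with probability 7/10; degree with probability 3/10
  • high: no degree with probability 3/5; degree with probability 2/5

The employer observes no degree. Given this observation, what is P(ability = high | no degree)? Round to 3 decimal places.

0.124

P(no degree) = (1/5)·(9/10) + (13/20)·(7/10) + (3/20)·(3/5) = 29/40
P(high | no degree) = ((3/20)·(3/5)) / (29/40) = (9/100) / (29/40) = 18/145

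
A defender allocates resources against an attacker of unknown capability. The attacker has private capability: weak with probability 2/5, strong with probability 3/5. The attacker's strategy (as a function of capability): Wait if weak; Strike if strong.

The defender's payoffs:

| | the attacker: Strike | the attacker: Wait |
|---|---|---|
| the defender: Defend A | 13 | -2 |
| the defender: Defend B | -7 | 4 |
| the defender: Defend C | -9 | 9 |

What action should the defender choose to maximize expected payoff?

Defend A

E[Defend A] = 2/5·(-2) + 3/5·(13) = 7
E[Defend B] = 2/5·(4) + 3/5·(-7) = -13/5
E[Defend C] = 2/5·(9) + 3/5·(-9) = -9/5
Best response: Defend A (7 is the largest).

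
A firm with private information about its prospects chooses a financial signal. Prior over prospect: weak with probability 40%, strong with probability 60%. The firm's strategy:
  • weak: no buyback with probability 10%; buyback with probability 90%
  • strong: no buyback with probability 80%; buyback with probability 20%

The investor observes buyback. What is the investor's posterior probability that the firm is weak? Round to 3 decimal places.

0.750

P(buyback) = 0.4·0.9 + 0.6·0.2 = 0.48
P(weak | buyback) = (0.4·0.9) / 0.48 = 0.36 / 0.48 = 0.75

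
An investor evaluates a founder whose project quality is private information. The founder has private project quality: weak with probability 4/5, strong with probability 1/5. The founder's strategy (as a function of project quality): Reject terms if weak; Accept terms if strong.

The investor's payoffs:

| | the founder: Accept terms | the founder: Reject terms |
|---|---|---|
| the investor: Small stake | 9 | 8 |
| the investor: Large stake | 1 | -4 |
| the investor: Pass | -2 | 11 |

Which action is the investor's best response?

Pass

E[Small stake] = 4/5·(8) + 1/5·(9) = 41/5
E[Large stake] = 4/5·(-4) + 1/5·(1) = -3
E[Pass] = 4/5·(11) + 1/5·(-2) = 42/5
Best response: Pass (42/5 is the largest).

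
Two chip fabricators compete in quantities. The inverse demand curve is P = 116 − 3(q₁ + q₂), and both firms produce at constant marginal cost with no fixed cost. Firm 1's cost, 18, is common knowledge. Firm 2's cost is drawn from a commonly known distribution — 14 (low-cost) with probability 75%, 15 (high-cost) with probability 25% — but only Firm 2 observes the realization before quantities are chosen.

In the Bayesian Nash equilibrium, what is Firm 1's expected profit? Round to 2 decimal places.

Type-c best response for Firm 2: q₂(c) = (116 − c)/6 − q₁/2.
Firm 1 maximizes expected profit; its first-order condition is 116 − 6q₁ − 3E[q₂] − 18 = 0.
Substituting E[q₂] and solving: E[c₂] = 14.25, so q₁ = (116 − 2·18 + 14.25)/9 = 10.4722.
E[P] = 116 − 3·(q₁ + E[q₂]) = 49.4167; Firm 1's expected profit = (E[P] − 18)·q₁ = (49.4167 − 18)·10.4722 = 329.002.

329.00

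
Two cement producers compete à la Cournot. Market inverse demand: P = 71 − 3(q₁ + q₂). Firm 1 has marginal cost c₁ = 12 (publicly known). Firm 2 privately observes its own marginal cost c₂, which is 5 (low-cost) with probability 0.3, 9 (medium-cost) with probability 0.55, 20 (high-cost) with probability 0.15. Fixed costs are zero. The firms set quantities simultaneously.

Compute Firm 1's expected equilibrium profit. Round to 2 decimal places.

118.02

Type-c best response for Firm 2: q₂(c) = (71 − c)/6 − q₁/2.
Firm 1 maximizes expected profit; its first-order condition is 71 − 6q₁ − 3E[q₂] − 12 = 0.
Substituting E[q₂] and solving: E[c₂] = 9.45, so q₁ = (71 − 2·12 + 9.45)/9 = 6.27222.
E[P] = 71 − 3·(q₁ + E[q₂]) = 30.8167; Firm 1's expected profit = (E[P] − 12)·q₁ = (30.8167 − 12)·6.27222 = 118.022.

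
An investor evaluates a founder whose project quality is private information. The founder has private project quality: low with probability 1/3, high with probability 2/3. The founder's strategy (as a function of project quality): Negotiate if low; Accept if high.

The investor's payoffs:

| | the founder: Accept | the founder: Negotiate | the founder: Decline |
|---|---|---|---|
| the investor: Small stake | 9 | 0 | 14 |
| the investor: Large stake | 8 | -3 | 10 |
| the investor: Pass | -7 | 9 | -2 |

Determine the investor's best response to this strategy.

E[Small stake] = 1/3·(0) + 2/3·(9) = 6
E[Large stake] = 1/3·(-3) + 2/3·(8) = 13/3
E[Pass] = 1/3·(9) + 2/3·(-7) = -5/3
Best response: Small stake (6 is the largest).

Small stake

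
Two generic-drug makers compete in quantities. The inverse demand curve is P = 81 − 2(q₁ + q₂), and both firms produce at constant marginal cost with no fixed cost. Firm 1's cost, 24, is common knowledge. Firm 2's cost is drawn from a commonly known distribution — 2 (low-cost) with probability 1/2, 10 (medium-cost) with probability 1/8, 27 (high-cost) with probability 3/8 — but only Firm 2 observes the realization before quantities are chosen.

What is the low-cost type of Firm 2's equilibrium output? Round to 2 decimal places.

Each type of Firm 2 best-responds to q₁; Firm 1 best-responds to the expected q₂ over Firm 2's types.
Firm 2 with cost c maximizes (81 − 2(q₁+q₂) − c)·q₂, giving q₂(c) = (81 − c − 2q₁)/4.
E[c₂] = 1/2·2 + 1/8·10 + 3/8·27 = 12.375
Firm 1's FOC against E[q₂] yields q₁ = (81 − 2·24 + E[c₂])/6 = (81 − 48 + 12.375)/6 = 7.5625.
q₂(low-cost) = (81 − 2 − 2·7.5625)/4 = 15.9688.

15.97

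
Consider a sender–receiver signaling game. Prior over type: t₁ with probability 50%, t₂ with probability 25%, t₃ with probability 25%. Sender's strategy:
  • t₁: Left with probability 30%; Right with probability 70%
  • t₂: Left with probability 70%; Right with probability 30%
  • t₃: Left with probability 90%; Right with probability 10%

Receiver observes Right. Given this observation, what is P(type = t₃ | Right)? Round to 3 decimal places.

0.056

P(Right) = 0.5·0.7 + 0.25·0.3 + 0.25·0.1 = 0.45
P(t₃ | Right) = (0.25·0.1) / 0.45 = 0.025 / 0.45 = 0.0555556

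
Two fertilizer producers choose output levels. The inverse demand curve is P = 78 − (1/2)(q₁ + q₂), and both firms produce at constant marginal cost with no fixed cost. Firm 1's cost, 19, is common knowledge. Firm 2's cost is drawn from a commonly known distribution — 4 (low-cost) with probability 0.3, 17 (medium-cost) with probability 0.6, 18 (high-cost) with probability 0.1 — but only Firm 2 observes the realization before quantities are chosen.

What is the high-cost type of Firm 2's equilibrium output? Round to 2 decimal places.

42.27

Firm 2 with cost c maximizes (78 − (1/2)(q₁+q₂) − c)·q₂, giving q₂(c) = (78 − c − (1/2)q₁).
E[c₂] = 0.3·4 + 0.6·17 + 0.1·18 = 13.2
Firm 1's FOC against E[q₂] yields q₁ = (78 − 2·19 + E[c₂])/(3/2) = (78 − 38 + 13.2)/(3/2) = 35.4667.
q₂(high-cost) = (78 − 18 − (1/2)·35.4667) = 42.2667.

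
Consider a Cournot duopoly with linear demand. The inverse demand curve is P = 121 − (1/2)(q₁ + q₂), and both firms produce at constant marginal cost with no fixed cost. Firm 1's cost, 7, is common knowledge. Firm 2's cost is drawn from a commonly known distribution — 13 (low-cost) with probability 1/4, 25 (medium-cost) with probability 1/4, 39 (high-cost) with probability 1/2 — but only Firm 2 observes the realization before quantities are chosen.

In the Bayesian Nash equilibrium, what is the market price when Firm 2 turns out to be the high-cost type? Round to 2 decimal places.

57.33

Each type of Firm 2 best-responds to q₁; Firm 1 best-responds to the expected q₂ over Firm 2's types.
Firm 2 with cost c maximizes (121 − (1/2)(q₁+q₂) − c)·q₂, giving q₂(c) = (121 − c − (1/2)q₁).
E[c₂] = 1/4·13 + 1/4·25 + 1/2·39 = 29
Firm 1's FOC against E[q₂] yields q₁ = (121 − 2·7 + E[c₂])/(3/2) = (121 − 14 + 29)/(3/2) = 90.6667.
q₂(high-cost) = 36.6667, so P = 121 − (1/2)·(90.6667 + 36.6667) = 57.3333.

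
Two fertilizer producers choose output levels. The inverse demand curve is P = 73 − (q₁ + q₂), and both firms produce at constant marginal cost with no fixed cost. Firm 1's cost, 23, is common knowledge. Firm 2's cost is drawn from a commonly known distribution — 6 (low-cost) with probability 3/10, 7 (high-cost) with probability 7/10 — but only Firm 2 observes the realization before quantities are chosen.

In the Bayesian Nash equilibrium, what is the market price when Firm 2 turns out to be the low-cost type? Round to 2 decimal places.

33.88

Firm 2 with cost c maximizes (73 − (q₁+q₂) − c)·q₂, giving q₂(c) = (73 − c − q₁)/2.
E[c₂] = 3/10·6 + 7/10·7 = 6.7
Firm 1's FOC against E[q₂] yields q₁ = (73 − 2·23 + E[c₂])/3 = (73 − 46 + 6.7)/3 = 11.2333.
q₂(low-cost) = 27.8833, so P = 73 − (11.2333 + 27.8833) = 33.8833.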